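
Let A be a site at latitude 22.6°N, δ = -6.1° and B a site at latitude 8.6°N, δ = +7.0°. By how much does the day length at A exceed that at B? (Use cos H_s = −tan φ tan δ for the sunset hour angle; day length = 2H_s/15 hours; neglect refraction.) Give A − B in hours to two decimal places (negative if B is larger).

A: H_s = arccos(−tan 22.6° · tan -6.1°) = 87.45°, so 2H_s/15 = 11.6600 h.
B: H_s = arccos(−tan 8.6° · tan 7.0°) = 91.06°, so 2H_s/15 = 12.1413 h.
A − B = 11.6600 − 12.1413 = -0.4813 h.

-0.48 h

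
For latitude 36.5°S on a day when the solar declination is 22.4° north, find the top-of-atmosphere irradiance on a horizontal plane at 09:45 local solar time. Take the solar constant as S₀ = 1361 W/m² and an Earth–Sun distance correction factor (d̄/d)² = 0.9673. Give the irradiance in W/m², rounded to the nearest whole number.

Hour angle H = 15° × (9.75 − 12) = -33.75°.
cos θ_z = sin φ sin δ + cos φ cos δ cos H = (-0.5948)(0.3811) + (0.8039)(0.9245)(0.8315) = 0.3913.
Top-of-atmosphere irradiance = S₀ (d̄/d)² cos θ_z = 1361 × 0.9673 × 0.3913 = 515.14 W/m².

515 W/m²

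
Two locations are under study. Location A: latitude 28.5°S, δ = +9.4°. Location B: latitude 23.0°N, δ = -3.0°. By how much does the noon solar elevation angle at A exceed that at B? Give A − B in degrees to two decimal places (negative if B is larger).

-11.90°

A: 90° − |-28.5 − (9.4)| = 52.10°.
B: 90° − |23.0 − (-3.0)| = 64.00°.
A − B = 52.10 − 64.00 = -11.90°.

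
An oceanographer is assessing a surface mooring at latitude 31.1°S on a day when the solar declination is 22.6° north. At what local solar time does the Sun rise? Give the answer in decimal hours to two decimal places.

−tan φ tan δ = −(-0.6032)(0.4163) = 0.2511; H_s = arccos(0.2511) = 75.46°.
Sunrise is at 12 − H_s/15 = 12 − 5.031 = 6.969 h local solar time.

6.97 h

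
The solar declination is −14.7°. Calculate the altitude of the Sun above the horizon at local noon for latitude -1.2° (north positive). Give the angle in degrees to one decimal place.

At local solar noon the hour angle is zero, so the elevation is 90° − |φ − δ| = 90° − |-1.2° − (-14.7°)| = 90° − 13.5° = 76.5°.

76.5°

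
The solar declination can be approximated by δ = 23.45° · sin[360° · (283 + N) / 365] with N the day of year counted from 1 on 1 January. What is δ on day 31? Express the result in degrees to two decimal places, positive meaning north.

360 × (283 + 31) / 365 = 309.699°; sin(309.699°) = -0.7694.
δ = 23.45 × -0.7694 = -18.042° ≈ -18.04°.

-18.04°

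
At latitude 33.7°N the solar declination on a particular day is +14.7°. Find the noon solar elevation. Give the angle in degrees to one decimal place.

71.0°

At local solar noon the hour angle is zero, so the elevation is 90° − |φ − δ| = 90° − |33.7° − (14.7°)| = 90° − 19.0° = 71.0°.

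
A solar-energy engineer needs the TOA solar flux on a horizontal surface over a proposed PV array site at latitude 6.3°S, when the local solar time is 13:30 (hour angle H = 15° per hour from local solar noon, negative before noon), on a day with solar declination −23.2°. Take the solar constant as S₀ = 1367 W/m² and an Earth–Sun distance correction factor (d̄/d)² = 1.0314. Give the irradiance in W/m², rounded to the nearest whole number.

1251 W/m²

Hour angle H = 15° × (13.5 − 12) = 22.50°.
cos θ_z = sin(-6.3°) sin(-23.2°) + cos(-6.3°) cos(-23.2°) cos(22.50°) = 0.0432 + 0.8440 = 0.8872.
Top-of-atmosphere irradiance = S₀ (d̄/d)² cos θ_z = 1367 × 1.0314 × 0.8872 = 1250.88 W/m².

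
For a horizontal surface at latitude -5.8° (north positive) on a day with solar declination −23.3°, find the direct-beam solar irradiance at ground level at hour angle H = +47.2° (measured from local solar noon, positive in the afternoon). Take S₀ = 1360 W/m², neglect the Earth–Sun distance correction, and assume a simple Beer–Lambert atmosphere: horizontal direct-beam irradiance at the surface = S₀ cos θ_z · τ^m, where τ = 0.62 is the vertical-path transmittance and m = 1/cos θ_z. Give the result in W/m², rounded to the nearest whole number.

cos θ_z = sin φ sin δ + cos φ cos δ cos H = (-0.1011)(-0.3955) + (0.9949)(0.9184)(0.6794) = 0.6608.
Air mass m = 1/cos θ_z = 1/0.6608 = 1.513; τ^m = 0.62^1.513 = 0.4852.
Surface direct beam = 1360 × 0.6608 × 0.4852 = 436.04 W/m².

436 W/m²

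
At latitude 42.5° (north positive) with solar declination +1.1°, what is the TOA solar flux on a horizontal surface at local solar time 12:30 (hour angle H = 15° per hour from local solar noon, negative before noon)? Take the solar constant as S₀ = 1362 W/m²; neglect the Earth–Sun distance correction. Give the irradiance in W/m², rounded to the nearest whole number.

1013 W/m²

Hour angle H = 15° × (12.5 − 12) = 7.50°.
cos θ_z = sin φ sin δ + cos φ cos δ cos H = (0.6756)(0.0192) + (0.7373)(0.9998)(0.9914) = 0.7438.
Top-of-atmosphere irradiance = S₀ cos θ_z = 1362 × 0.7438 = 1013.06 W/m².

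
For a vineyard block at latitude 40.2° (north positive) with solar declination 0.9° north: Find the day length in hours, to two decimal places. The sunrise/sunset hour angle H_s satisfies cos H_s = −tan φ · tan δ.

The sunset hour angle satisfies cos H_s = −tan φ tan δ = -0.0133, giving H_s = 90.76°.
Day length = 2 H_s / 15° h⁻¹ = 181.52° / 15 = 12.101 h.

12.10 hours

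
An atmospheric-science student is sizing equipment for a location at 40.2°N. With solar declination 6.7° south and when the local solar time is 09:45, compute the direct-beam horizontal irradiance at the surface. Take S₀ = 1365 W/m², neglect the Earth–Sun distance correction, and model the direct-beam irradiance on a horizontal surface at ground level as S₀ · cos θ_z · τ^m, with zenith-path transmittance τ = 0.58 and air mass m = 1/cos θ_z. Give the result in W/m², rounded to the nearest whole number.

284 W/m²

Hour angle H = 15° × (9.75 − 12) = -33.75°.
With φ = 40.2°, δ = -6.7°, H = -33.75°: sin φ sin δ = -0.0753, cos φ cos δ cos H = 0.6307, so cos θ_z = 0.5554.
Air mass m = 1/cos θ_z = 1/0.5554 = 1.801; τ^m = 0.58^1.801 = 0.3749.
Surface direct beam = 1365 × 0.5554 × 0.3749 = 284.22 W/m².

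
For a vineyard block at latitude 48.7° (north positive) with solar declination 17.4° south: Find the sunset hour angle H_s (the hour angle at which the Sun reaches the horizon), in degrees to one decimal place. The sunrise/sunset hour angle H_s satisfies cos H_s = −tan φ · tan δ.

69.1°

cos H_s = −tan(48.7°) · tan(-17.4°) = 0.3567, so H_s = arccos(0.3567) = 69.10°.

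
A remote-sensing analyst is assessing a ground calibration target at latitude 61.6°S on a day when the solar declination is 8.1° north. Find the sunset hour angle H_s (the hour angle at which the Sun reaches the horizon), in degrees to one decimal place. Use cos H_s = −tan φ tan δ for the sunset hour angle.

−tan φ tan δ = −(-1.8495)(0.1423) = 0.2632; H_s = arccos(0.2632) = 74.74°.

74.7°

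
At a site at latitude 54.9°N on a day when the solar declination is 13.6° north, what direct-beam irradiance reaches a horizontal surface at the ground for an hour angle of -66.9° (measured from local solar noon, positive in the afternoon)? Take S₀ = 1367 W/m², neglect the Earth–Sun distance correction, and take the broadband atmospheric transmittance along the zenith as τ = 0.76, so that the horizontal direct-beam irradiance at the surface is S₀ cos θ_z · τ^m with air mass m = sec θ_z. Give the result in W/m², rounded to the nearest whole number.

cos θ_z = sin φ sin δ + cos φ cos δ cos H = (0.8181)(0.2351) + (0.5750)(0.9720)(0.3923) = 0.4116.
Air mass m = 1/cos θ_z = 1/0.4116 = 2.430; τ^m = 0.76^2.430 = 0.5133.
Surface direct beam = 1367 × 0.4116 × 0.5133 = 288.81 W/m².

289 W/m²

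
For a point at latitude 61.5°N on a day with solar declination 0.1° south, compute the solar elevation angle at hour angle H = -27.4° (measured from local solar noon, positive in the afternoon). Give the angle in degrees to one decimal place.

cos θ_z = sin(61.5°) sin(-0.1°) + cos(61.5°) cos(-0.1°) cos(-27.40°) = -0.0015 + 0.4236 = 0.4221.
θ_z = arccos(0.4221) = 65.03°, so the elevation is 90° − 65.03° = 24.97°.

25.0°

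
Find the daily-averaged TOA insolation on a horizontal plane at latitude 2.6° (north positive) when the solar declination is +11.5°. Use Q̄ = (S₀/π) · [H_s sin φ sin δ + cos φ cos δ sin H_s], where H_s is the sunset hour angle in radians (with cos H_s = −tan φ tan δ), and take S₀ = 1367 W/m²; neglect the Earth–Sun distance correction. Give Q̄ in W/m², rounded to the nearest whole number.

432 W/m²

−tan φ tan δ = −(0.0454)(0.2035) = -0.0092; H_s = arccos(-0.0092) = 90.53°. In radians, H_s = 1.5800.
H_s sin φ sin δ = 1.5800 × 0.0454 × 0.1994 = 0.0143.
cos φ cos δ sin H_s = 0.9990 × 0.9799 × 1.0000 = 0.9789.
Q̄ = (1367/π) × (0.0143 + 0.9789) = 435.13 × 0.9932 = 432.17 W/m².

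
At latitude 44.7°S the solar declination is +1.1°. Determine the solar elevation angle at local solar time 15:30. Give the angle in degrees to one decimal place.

Hour angle H = 15° × (15.5 − 12) = 52.50°.
cos θ_z = sin(-44.7°) sin(1.1°) + cos(-44.7°) cos(1.1°) cos(52.50°) = -0.0135 + 0.4326 = 0.4191.
θ_z = arccos(0.4191) = 65.22°, so the elevation is 90° − 65.22° = 24.78°.

24.8°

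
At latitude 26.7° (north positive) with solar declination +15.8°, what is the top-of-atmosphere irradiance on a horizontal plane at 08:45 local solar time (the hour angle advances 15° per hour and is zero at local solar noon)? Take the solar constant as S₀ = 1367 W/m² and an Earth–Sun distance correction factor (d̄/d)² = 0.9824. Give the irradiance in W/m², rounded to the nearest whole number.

Hour angle H = 15° × (8.75 − 12) = -48.75°.
cos θ_z = sin φ sin δ + cos φ cos δ cos H = (0.4493)(0.2723) + (0.8934)(0.9622)(0.6593) = 0.6891.
Top-of-atmosphere irradiance = S₀ (d̄/d)² cos θ_z = 1367 × 0.9824 × 0.6891 = 925.42 W/m².

925 W/m²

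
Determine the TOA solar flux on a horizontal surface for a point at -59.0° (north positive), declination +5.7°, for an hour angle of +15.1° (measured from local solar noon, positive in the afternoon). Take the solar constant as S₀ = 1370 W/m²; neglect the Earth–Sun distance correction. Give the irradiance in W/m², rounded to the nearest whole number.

cos θ_z = sin φ sin δ + cos φ cos δ cos H = (-0.8572)(0.0993) + (0.5150)(0.9951)(0.9655) = 0.4097.
Top-of-atmosphere irradiance = S₀ cos θ_z = 1370 × 0.4097 = 561.29 W/m².

561 W/m²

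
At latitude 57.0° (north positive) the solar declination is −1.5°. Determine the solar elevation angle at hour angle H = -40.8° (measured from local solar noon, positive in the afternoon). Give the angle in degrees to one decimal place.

With φ = 57.0°, δ = -1.5°, H = -40.80°: sin φ sin δ = -0.0220, cos φ cos δ cos H = 0.4121, so cos θ_z = 0.3901.
θ_z = arccos(0.3901) = 67.04°, so the elevation is 90° − 67.04° = 22.96°.

23.0°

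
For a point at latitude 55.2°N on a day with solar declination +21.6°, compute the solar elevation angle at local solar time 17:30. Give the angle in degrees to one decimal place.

21.8°

Hour angle H = 15° × (17.5 − 12) = 82.50°.
With φ = 55.2°, δ = 21.6°, H = 82.50°: sin φ sin δ = 0.3023, cos φ cos δ cos H = 0.0693, so cos θ_z = 0.3716.
θ_z = arccos(0.3716) = 68.19°, so the elevation is 90° − 68.19° = 21.81°.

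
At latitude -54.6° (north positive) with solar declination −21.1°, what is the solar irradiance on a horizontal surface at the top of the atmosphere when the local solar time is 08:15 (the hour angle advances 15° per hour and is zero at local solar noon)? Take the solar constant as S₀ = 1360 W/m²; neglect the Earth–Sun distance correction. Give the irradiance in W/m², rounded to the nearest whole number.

807 W/m²

Hour angle H = 15° × (8.25 − 12) = -56.25°.
cos θ_z = sin φ sin δ + cos φ cos δ cos H = (-0.8151)(-0.3600) + (0.5793)(0.9330)(0.5556) = 0.5937.
Top-of-atmosphere irradiance = S₀ cos θ_z = 1360 × 0.5937 = 807.43 W/m².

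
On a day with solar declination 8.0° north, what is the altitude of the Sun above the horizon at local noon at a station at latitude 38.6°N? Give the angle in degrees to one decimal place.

59.4°

At local solar noon the hour angle is zero, so the elevation is 90° − |φ − δ| = 90° − |38.6° − (8.0°)| = 90° − 30.6° = 59.4°.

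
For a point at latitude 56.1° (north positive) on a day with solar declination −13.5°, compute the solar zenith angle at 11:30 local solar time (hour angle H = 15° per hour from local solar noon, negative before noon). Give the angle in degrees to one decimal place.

69.9°

Hour angle H = 15° × (11.5 − 12) = -7.50°.
cos θ_z = sin φ sin δ + cos φ cos δ cos H = (0.8300)(-0.2334) + (0.5577)(0.9724)(0.9914) = 0.3439.
θ_z = arccos(0.3439) = 69.89°.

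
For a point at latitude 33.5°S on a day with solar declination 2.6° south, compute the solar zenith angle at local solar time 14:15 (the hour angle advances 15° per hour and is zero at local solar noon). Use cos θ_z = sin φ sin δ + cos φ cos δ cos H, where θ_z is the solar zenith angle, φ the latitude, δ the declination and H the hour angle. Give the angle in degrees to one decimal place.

44.1°

Hour angle H = 15° × (14.25 − 12) = 33.75°.
cos θ_z = sin φ sin δ + cos φ cos δ cos H = (-0.5519)(-0.0454) + (0.8339)(0.9990)(0.8315) = 0.7178.
θ_z = arccos(0.7178) = 44.13°.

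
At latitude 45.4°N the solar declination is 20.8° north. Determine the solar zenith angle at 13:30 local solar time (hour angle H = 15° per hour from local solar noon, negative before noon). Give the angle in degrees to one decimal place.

30.8°

Hour angle H = 15° × (13.5 − 12) = 22.50°.
cos θ_z = sin φ sin δ + cos φ cos δ cos H = (0.7120)(0.3551) + (0.7022)(0.9348)(0.9239) = 0.8593.
θ_z = arccos(0.8593) = 30.76°.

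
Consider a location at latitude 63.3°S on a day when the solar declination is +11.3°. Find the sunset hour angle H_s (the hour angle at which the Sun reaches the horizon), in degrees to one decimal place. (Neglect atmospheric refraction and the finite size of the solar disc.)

66.6°

cos H_s = −tan(-63.3°) · tan(11.3°) = 0.3973, so H_s = arccos(0.3973) = 66.59°.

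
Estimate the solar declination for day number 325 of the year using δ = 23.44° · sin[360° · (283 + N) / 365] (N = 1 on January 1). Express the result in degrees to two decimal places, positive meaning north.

-20.23°

360 × (283 + 325) / 365 = 599.671°; sin(599.671°) = -0.8631.
δ = 23.44 × -0.8631 = -20.231° ≈ -20.23°.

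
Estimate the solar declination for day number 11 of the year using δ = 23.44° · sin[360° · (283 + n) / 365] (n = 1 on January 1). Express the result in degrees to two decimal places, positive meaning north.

-22.03°

360 × (283 + 11) / 365 = 289.973°; sin(289.973°) = -0.9399.
δ = 23.44 × -0.9399 = -22.031° ≈ -22.03°.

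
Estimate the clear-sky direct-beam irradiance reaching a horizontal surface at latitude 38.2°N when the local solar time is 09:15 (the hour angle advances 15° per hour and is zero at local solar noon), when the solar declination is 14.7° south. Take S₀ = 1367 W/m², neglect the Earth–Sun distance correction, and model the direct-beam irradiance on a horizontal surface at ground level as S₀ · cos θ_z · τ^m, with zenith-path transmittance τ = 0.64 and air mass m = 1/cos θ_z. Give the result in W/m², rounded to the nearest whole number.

Hour angle H = 15° × (9.25 − 12) = -41.25°.
cos θ_z = sin φ sin δ + cos φ cos δ cos H = (0.6184)(-0.2538) + (0.7859)(0.9673)(0.7518) = 0.4146.
Air mass m = 1/cos θ_z = 1/0.4146 = 2.412; τ^m = 0.64^2.412 = 0.3408.
Surface direct beam = 1367 × 0.4146 × 0.3408 = 193.15 W/m².

193 W/m²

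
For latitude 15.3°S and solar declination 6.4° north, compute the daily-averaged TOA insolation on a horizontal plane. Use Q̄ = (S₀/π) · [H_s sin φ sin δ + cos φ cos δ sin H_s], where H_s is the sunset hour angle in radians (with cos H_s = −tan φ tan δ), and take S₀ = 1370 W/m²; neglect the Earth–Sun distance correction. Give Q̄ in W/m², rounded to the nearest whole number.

cos H_s = −tan(-15.3°) · tan(6.4°) = 0.0307, so H_s = arccos(0.0307) = 88.24°. In radians, H_s = 1.5401.
H_s sin φ sin δ = 1.5401 × -0.2639 × 0.1115 = -0.0453.
cos φ cos δ sin H_s = 0.9646 × 0.9938 × 0.9995 = 0.9581.
Q̄ = (1370/π) × (-0.0453 + 0.9581) = 436.08 × 0.9128 = 398.05 W/m².

398 W/m²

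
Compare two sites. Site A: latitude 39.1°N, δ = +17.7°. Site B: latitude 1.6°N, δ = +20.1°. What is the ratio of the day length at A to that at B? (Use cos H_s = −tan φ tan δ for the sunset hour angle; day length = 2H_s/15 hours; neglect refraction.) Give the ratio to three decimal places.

A: H_s = arccos(−tan 39.1° · tan 17.7°) = 105.03°, so 2H_s/15 = 14.0040 h.
B: H_s = arccos(−tan 1.6° · tan 20.1°) = 90.59°, so 2H_s/15 = 12.0787 h.
Ratio A/B = 14.0040 / 12.0787 = 1.1594.

1.159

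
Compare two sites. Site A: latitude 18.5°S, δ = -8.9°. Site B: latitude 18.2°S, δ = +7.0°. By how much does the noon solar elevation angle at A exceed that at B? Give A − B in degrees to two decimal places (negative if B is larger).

+15.60°

A: 90° − |-18.5 − (-8.9)| = 80.40°.
B: 90° − |-18.2 − (7.0)| = 64.80°.
A − B = 80.40 − 64.80 = 15.60°.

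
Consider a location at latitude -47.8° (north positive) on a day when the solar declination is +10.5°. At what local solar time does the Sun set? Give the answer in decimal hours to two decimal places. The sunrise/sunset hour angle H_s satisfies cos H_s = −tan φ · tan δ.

−tan φ tan δ = −(-1.1028)(0.1853) = 0.2043; H_s = arccos(0.2043) = 78.21°.
Sunset is at 12 + H_s/15 = 12 + 5.214 = 17.214 h local solar time.

17.21 h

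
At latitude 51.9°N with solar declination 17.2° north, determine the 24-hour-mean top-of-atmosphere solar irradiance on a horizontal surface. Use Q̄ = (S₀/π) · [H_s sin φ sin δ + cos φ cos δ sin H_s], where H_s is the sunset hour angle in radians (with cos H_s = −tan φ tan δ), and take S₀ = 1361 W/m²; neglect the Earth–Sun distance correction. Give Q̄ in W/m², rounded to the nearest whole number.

434 W/m²

−tan φ tan δ = −(1.2753)(0.3096) = -0.3948; H_s = arccos(-0.3948) = 113.25°. In radians, H_s = 1.9766.
H_s sin φ sin δ = 1.9766 × 0.7869 × 0.2957 = 0.4599.
cos φ cos δ sin H_s = 0.6170 × 0.9553 × 0.9188 = 0.5416.
Q̄ = (1361/π) × (0.4599 + 0.5416) = 433.22 × 1.0015 = 433.87 W/m².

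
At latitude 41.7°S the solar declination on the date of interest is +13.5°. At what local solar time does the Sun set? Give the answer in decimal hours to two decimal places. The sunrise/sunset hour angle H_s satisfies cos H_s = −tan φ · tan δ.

17.18 h

The sunset hour angle satisfies cos H_s = −tan φ tan δ = 0.2139, giving H_s = 77.65°.
Sunset is at 12 + H_s/15 = 12 + 5.177 = 17.177 h local solar time.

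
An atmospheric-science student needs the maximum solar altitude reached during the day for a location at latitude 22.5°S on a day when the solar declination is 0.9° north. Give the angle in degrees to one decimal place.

At local solar noon the hour angle is zero, so the elevation is 90° − |φ − δ| = 90° − |-22.5° − (0.9°)| = 90° − 23.4° = 66.6°.

66.6°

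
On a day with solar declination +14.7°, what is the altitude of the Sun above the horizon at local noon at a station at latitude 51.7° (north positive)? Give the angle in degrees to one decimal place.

53.0°

At local solar noon the hour angle is zero, so the elevation is 90° − |φ − δ| = 90° − |51.7° − (14.7°)| = 90° − 37.0° = 53.0°.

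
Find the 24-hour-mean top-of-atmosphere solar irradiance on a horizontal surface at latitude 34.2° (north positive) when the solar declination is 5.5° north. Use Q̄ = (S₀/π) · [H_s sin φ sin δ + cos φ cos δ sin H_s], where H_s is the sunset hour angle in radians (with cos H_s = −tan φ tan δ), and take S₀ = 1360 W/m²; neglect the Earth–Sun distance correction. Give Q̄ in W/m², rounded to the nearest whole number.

394 W/m²

−tan φ tan δ = −(0.6796)(0.0963) = -0.0654; H_s = arccos(-0.0654) = 93.75°. In radians, H_s = 1.6362.
H_s sin φ sin δ = 1.6362 × 0.5621 × 0.0958 = 0.0881.
cos φ cos δ sin H_s = 0.8271 × 0.9954 × 0.9979 = 0.8216.
Q̄ = (1360/π) × (0.0881 + 0.8216) = 432.90 × 0.9097 = 393.81 W/m².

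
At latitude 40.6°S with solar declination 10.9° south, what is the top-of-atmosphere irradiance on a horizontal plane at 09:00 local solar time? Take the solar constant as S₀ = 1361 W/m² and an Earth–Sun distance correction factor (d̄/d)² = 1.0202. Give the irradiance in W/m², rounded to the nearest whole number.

903 W/m²

Hour angle H = 15° × (9 − 12) = -45.00°.
cos θ_z = sin φ sin δ + cos φ cos δ cos H = (-0.6508)(-0.1891) + (0.7593)(0.9820)(0.7071) = 0.6503.
Top-of-atmosphere irradiance = S₀ (d̄/d)² cos θ_z = 1361 × 1.0202 × 0.6503 = 902.94 W/m².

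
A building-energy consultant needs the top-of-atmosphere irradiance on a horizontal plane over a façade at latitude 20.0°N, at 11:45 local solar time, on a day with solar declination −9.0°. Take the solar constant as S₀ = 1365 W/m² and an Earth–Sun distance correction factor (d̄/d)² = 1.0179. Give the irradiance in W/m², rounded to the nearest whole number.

1212 W/m²

Hour angle H = 15° × (11.75 − 12) = -3.75°.
cos θ_z = sin(20.0°) sin(-9.0°) + cos(20.0°) cos(-9.0°) cos(-3.75°) = -0.0535 + 0.9261 = 0.8726.
Top-of-atmosphere irradiance = S₀ (d̄/d)² cos θ_z = 1365 × 1.0179 × 0.8726 = 1212.42 W/m².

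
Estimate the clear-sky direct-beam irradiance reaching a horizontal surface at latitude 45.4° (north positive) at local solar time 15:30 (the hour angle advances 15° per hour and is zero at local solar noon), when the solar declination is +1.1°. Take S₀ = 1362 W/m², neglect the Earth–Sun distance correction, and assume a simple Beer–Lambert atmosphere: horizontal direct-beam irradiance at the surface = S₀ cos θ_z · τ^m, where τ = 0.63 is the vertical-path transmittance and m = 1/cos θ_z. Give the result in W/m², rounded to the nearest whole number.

Hour angle H = 15° × (15.5 − 12) = 52.50°.
With φ = 45.4°, δ = 1.1°, H = 52.50°: sin φ sin δ = 0.0137, cos φ cos δ cos H = 0.4274, so cos θ_z = 0.4411.
Air mass m = 1/cos θ_z = 1/0.4411 = 2.267; τ^m = 0.63^2.267 = 0.3508.
Surface direct beam = 1362 × 0.4411 × 0.3508 = 210.75 W/m².

211 W/m²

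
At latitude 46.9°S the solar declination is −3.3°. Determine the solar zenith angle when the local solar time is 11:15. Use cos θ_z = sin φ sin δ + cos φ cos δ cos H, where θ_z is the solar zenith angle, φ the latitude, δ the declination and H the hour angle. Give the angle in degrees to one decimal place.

44.7°

Hour angle H = 15° × (11.25 − 12) = -11.25°.
cos θ_z = sin(-46.9°) sin(-3.3°) + cos(-46.9°) cos(-3.3°) cos(-11.25°) = 0.0420 + 0.6690 = 0.7110.
θ_z = arccos(0.7110) = 44.68°.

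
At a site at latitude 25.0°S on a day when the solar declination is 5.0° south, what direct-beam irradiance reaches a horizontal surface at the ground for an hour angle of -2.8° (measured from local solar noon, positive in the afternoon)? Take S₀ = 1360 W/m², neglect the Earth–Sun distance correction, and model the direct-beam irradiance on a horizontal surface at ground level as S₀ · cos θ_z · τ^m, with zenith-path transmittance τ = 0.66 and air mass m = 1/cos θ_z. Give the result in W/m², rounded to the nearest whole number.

With φ = -25.0°, δ = -5.0°, H = -2.80°: sin φ sin δ = 0.0368, cos φ cos δ cos H = 0.9018, so cos θ_z = 0.9386.
Air mass m = 1/cos θ_z = 1/0.9386 = 1.065; τ^m = 0.66^1.065 = 0.6424.
Surface direct beam = 1360 × 0.9386 × 0.6424 = 820.02 W/m².

820 W/m²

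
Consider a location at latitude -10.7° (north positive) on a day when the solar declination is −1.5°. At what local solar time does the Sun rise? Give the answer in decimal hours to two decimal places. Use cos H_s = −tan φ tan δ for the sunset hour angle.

−tan φ tan δ = −(-0.1890)(-0.0262) = -0.0050; H_s = arccos(-0.0050) = 90.29°.
Sunrise is at 12 − H_s/15 = 12 − 6.019 = 5.981 h local solar time.

5.98 h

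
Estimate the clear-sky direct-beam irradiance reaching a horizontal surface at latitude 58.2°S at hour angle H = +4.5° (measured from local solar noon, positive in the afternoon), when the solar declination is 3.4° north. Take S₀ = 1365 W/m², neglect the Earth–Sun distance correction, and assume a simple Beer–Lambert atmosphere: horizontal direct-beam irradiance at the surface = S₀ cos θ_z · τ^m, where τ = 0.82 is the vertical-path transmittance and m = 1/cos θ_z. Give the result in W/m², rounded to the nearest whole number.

426 W/m²

With φ = -58.2°, δ = 3.4°, H = 4.50°: sin φ sin δ = -0.0504, cos φ cos δ cos H = 0.5244, so cos θ_z = 0.4740.
Air mass m = 1/cos θ_z = 1/0.4740 = 2.110; τ^m = 0.82^2.110 = 0.6579.
Surface direct beam = 1365 × 0.4740 × 0.6579 = 425.67 W/m².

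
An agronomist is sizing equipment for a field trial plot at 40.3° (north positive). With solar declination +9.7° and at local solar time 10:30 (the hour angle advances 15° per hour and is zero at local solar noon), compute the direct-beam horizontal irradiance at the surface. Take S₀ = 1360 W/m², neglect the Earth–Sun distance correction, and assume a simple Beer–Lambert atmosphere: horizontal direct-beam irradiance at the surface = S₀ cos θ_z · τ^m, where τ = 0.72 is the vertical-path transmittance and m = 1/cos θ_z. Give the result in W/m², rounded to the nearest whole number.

Hour angle H = 15° × (10.5 − 12) = -22.50°.
cos θ_z = sin φ sin δ + cos φ cos δ cos H = (0.6468)(0.1685) + (0.7627)(0.9857)(0.9239) = 0.8036.
Air mass m = 1/cos θ_z = 1/0.8036 = 1.244; τ^m = 0.72^1.244 = 0.6645.
Surface direct beam = 1360 × 0.8036 × 0.6645 = 726.23 W/m².

726 W/m²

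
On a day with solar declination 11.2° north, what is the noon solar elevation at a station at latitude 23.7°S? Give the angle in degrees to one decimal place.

At local solar noon the hour angle is zero, so the elevation is 90° − |φ − δ| = 90° − |-23.7° − (11.2°)| = 90° − 34.9° = 55.1°.

55.1°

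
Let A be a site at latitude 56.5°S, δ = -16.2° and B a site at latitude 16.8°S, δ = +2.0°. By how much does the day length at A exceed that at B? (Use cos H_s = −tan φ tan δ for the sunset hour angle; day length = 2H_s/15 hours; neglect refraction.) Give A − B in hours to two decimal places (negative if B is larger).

+3.55 h

A: H_s = arccos(−tan -56.5° · tan -16.2°) = 116.04°, so 2H_s/15 = 15.4720 h.
B: H_s = arccos(−tan -16.8° · tan 2.0°) = 89.40°, so 2H_s/15 = 11.9200 h.
A − B = 15.4720 − 11.9200 = 3.5520 h.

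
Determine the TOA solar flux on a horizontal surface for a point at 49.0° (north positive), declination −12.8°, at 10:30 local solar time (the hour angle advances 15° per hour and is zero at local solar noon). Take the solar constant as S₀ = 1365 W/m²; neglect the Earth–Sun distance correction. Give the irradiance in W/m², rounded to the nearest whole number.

Hour angle H = 15° × (10.5 − 12) = -22.50°.
cos θ_z = sin φ sin δ + cos φ cos δ cos H = (0.7547)(-0.2215) + (0.6561)(0.9751)(0.9239) = 0.4239.
Top-of-atmosphere irradiance = S₀ cos θ_z = 1365 × 0.4239 = 578.62 W/m².

579 W/m²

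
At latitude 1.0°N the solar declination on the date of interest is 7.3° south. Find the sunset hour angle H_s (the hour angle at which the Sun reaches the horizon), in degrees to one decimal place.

cos H_s = −tan(1.0°) · tan(-7.3°) = 0.0022, so H_s = arccos(0.0022) = 89.87°.

89.9°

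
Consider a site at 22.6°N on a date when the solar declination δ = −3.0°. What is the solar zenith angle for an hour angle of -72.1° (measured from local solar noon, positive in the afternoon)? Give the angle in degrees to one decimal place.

cos θ_z = sin(22.6°) sin(-3.0°) + cos(22.6°) cos(-3.0°) cos(-72.10°) = -0.0201 + 0.2834 = 0.2633.
θ_z = arccos(0.2633) = 74.73°.

74.7°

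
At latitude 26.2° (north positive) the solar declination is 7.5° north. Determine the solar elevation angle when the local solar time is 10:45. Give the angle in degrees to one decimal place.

64.2°

Hour angle H = 15° × (10.75 − 12) = -18.75°.
With φ = 26.2°, δ = 7.5°, H = -18.75°: sin φ sin δ = 0.0576, cos φ cos δ cos H = 0.8424, so cos θ_z = 0.9000.
θ_z = arccos(0.9000) = 25.84°, so the elevation is 90° − 25.84° = 64.16°.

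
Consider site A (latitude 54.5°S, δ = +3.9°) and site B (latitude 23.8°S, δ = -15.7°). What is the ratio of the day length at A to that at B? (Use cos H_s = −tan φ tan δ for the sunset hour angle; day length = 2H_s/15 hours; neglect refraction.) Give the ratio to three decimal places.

0.870

A: H_s = arccos(−tan -54.5° · tan 3.9°) = 84.52°, so 2H_s/15 = 11.2693 h.
B: H_s = arccos(−tan -23.8° · tan -15.7°) = 97.12°, so 2H_s/15 = 12.9493 h.
Ratio A/B = 11.2693 / 12.9493 = 0.8703.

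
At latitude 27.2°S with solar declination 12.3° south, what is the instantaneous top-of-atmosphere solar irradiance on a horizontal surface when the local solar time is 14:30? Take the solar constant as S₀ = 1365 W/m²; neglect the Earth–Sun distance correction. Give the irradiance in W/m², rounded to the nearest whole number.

1074 W/m²

Hour angle H = 15° × (14.5 − 12) = 37.50°.
cos θ_z = sin φ sin δ + cos φ cos δ cos H = (-0.4571)(-0.2130) + (0.8894)(0.9770)(0.7934) = 0.7868.
Top-of-atmosphere irradiance = S₀ cos θ_z = 1365 × 0.7868 = 1073.98 W/m².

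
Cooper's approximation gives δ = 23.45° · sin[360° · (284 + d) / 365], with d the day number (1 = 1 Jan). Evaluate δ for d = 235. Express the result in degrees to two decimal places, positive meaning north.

360 × (284 + 235) / 365 = 511.890°; sin(511.890°) = 0.4712.
δ = 23.45 × 0.4712 = 11.050° ≈ +11.05°.

+11.05°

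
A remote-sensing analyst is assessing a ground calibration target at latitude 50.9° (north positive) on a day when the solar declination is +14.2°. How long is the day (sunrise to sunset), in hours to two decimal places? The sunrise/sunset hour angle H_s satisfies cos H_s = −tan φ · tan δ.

The sunset hour angle satisfies cos H_s = −tan φ tan δ = -0.3114, giving H_s = 108.14°.
Day length = 2 H_s / 15° h⁻¹ = 216.28° / 15 = 14.419 h.

14.42 hours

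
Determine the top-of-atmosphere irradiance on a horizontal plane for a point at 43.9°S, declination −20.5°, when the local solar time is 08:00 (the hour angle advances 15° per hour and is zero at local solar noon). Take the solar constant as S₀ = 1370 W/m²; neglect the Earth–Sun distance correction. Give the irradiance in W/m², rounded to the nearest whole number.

795 W/m²

Hour angle H = 15° × (8 − 12) = -60.00°.
cos θ_z = sin(-43.9°) sin(-20.5°) + cos(-43.9°) cos(-20.5°) cos(-60.00°) = 0.2428 + 0.3375 = 0.5803.
Top-of-atmosphere irradiance = S₀ cos θ_z = 1370 × 0.5803 = 795.01 W/m².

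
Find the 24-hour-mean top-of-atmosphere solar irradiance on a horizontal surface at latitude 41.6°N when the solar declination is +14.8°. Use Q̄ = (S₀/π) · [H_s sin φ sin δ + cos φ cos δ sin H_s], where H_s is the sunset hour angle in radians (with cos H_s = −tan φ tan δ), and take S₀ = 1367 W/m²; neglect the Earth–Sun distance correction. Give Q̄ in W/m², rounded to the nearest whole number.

−tan φ tan δ = −(0.8878)(0.2642) = -0.2346; H_s = arccos(-0.2346) = 103.57°. In radians, H_s = 1.8076.
H_s sin φ sin δ = 1.8076 × 0.6639 × 0.2554 = 0.3065.
cos φ cos δ sin H_s = 0.7478 × 0.9668 × 0.9721 = 0.7028.
Q̄ = (1367/π) × (0.3065 + 0.7028) = 435.13 × 1.0093 = 439.18 W/m².

439 W/m²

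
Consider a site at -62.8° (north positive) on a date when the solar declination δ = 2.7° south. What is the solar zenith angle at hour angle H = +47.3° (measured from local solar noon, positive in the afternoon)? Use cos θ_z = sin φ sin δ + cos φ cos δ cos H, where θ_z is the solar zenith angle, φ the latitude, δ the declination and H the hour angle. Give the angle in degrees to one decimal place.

69.4°

With φ = -62.8°, δ = -2.7°, H = 47.30°: sin φ sin δ = 0.0419, cos φ cos δ cos H = 0.3096, so cos θ_z = 0.3515.
θ_z = arccos(0.3515) = 69.42°.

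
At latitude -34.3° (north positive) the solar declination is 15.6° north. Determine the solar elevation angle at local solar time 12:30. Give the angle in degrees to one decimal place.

39.6°

Hour angle H = 15° × (12.5 − 12) = 7.50°.
cos θ_z = sin φ sin δ + cos φ cos δ cos H = (-0.5635)(0.2689) + (0.8261)(0.9632)(0.9914) = 0.6373.
θ_z = arccos(0.6373) = 50.41°, so the elevation is 90° − 50.41° = 39.59°.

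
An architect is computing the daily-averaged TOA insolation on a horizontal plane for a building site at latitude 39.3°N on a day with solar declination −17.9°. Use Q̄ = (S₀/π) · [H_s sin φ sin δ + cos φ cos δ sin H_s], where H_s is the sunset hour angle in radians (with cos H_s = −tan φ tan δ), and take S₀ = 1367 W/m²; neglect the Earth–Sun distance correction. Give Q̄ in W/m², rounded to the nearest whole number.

cos H_s = −tan(39.3°) · tan(-17.9°) = 0.2644, so H_s = arccos(0.2644) = 74.67°. In radians, H_s = 1.3032.
H_s sin φ sin δ = 1.3032 × 0.6334 × -0.3074 = -0.2537.
cos φ cos δ sin H_s = 0.7738 × 0.9516 × 0.9644 = 0.7101.
Q̄ = (1367/π) × (-0.2537 + 0.7101) = 435.13 × 0.4564 = 198.59 W/m².

199 W/m²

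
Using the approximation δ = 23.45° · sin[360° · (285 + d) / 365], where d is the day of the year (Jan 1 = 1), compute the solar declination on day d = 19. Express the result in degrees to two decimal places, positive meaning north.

360 × (285 + 19) / 365 = 299.836°; sin(299.836°) = -0.8675.
δ = 23.45 × -0.8675 = -20.343° ≈ -20.34°.

-20.34°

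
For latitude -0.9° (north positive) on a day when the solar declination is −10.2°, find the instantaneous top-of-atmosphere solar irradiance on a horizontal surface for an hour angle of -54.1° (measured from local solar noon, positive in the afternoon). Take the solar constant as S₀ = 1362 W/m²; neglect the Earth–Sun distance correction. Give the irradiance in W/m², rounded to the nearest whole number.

cos θ_z = sin φ sin δ + cos φ cos δ cos H = (-0.0157)(-0.1771) + (0.9999)(0.9842)(0.5864) = 0.5799.
Top-of-atmosphere irradiance = S₀ cos θ_z = 1362 × 0.5799 = 789.82 W/m².

790 W/m²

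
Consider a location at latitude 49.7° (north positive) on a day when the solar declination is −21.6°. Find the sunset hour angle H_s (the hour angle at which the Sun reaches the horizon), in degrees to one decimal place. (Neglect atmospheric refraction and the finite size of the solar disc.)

−tan φ tan δ = −(1.1792)(-0.3959) = 0.4668; H_s = arccos(0.4668) = 62.17°.

62.2°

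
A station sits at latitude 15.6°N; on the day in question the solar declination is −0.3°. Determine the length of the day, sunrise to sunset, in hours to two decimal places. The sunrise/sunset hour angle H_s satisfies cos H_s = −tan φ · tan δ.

11.99 hours

cos H_s = −tan(15.6°) · tan(-0.3°) = 0.0015, so H_s = arccos(0.0015) = 89.91°.
Day length = 2 H_s / 15° h⁻¹ = 179.82° / 15 = 11.988 h.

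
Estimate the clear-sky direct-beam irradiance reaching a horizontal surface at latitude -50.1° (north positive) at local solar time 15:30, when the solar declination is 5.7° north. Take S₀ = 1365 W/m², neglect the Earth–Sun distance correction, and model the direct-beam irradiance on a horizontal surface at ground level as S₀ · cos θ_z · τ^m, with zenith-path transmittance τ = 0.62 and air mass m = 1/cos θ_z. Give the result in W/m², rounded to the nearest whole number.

92 W/m²

Hour angle H = 15° × (15.5 − 12) = 52.50°.
With φ = -50.1°, δ = 5.7°, H = 52.50°: sin φ sin δ = -0.0762, cos φ cos δ cos H = 0.3886, so cos θ_z = 0.3124.
Air mass m = 1/cos θ_z = 1/0.3124 = 3.201; τ^m = 0.62^3.201 = 0.2165.
Surface direct beam = 1365 × 0.3124 × 0.2165 = 92.32 W/m².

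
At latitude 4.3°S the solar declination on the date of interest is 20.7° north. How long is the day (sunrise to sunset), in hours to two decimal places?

−tan φ tan δ = −(-0.0752)(0.3779) = 0.0284; H_s = arccos(0.0284) = 88.37°.
Day length = 2 H_s / 15° h⁻¹ = 176.74° / 15 = 11.783 h.

11.78 hours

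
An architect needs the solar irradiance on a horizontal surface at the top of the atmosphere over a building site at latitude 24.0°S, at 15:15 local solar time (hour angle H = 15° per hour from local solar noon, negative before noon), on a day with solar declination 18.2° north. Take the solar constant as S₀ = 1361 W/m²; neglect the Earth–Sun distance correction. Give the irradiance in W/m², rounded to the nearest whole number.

Hour angle H = 15° × (15.25 − 12) = 48.75°.
With φ = -24.0°, δ = 18.2°, H = 48.75°: sin φ sin δ = -0.1270, cos φ cos δ cos H = 0.5722, so cos θ_z = 0.4452.
Top-of-atmosphere irradiance = S₀ cos θ_z = 1361 × 0.4452 = 605.92 W/m².

606 W/m²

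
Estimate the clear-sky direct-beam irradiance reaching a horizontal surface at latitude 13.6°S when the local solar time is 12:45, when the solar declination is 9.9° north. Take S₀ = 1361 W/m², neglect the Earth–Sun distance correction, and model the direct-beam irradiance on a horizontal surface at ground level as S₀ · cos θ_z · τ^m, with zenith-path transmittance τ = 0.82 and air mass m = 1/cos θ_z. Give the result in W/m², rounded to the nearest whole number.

Hour angle H = 15° × (12.75 − 12) = 11.25°.
With φ = -13.6°, δ = 9.9°, H = 11.25°: sin φ sin δ = -0.0404, cos φ cos δ cos H = 0.9391, so cos θ_z = 0.8987.
Air mass m = 1/cos θ_z = 1/0.8987 = 1.113; τ^m = 0.82^1.113 = 0.8018.
Surface direct beam = 1361 × 0.8987 × 0.8018 = 980.71 W/m².

981 W/m²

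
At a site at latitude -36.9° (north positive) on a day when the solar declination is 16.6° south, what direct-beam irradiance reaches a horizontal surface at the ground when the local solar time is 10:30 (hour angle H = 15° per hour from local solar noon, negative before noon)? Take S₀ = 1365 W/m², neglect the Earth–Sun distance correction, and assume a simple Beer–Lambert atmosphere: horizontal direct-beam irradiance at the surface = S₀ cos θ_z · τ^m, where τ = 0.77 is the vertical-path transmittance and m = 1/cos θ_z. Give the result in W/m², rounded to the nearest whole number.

892 W/m²

Hour angle H = 15° × (10.5 − 12) = -22.50°.
With φ = -36.9°, δ = -16.6°, H = -22.50°: sin φ sin δ = 0.1715, cos φ cos δ cos H = 0.7080, so cos θ_z = 0.8795.
Air mass m = 1/cos θ_z = 1/0.8795 = 1.137; τ^m = 0.77^1.137 = 0.7429.
Surface direct beam = 1365 × 0.8795 × 0.7429 = 891.86 W/m².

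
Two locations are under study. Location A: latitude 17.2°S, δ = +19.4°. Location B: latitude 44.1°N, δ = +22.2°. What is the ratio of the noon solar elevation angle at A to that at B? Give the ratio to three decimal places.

A: 90° − |-17.2 − (19.4)| = 53.40°.
B: 90° − |44.1 − (22.2)| = 68.10°.
Ratio A/B = 53.4000 / 68.1000 = 0.7841.

0.784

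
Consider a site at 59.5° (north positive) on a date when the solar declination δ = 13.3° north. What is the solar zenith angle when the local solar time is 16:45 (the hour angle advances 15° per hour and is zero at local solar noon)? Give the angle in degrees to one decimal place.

69.1°

Hour angle H = 15° × (16.75 − 12) = 71.25°.
With φ = 59.5°, δ = 13.3°, H = 71.25°: sin φ sin δ = 0.1982, cos φ cos δ cos H = 0.1588, so cos θ_z = 0.3570.
θ_z = arccos(0.3570) = 69.08°.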